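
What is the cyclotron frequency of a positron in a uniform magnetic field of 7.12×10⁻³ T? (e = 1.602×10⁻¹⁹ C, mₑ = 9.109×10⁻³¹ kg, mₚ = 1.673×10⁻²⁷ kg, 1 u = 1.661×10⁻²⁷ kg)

f = |q|B/(2πm).
f = (1.602×10⁻¹⁹)(7.12×10⁻³)/(2π·9.109×10⁻³¹) ≈ 1.99×10⁸ Hz.

f ≈ 1.99×10⁸ Hz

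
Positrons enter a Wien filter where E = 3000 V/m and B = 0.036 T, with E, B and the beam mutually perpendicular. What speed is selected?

v = 8.3×10⁴ m/s

Straight-line motion ⇒ electric and magnetic forces cancel, so E = vB.
v = E/B = 3000/0.036 = 8.3×10⁴ m/s.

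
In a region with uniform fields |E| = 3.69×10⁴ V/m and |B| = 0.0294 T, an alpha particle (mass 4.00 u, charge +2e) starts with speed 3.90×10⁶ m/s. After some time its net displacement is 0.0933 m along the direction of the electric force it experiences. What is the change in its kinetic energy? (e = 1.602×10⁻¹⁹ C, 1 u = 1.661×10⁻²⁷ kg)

The magnetic force is always ⟂ v and does no work; only the electric force changes KE.
ΔKE = F_E · d = |q|E d = (3.204×10⁻¹⁹)(3.69×10⁴)(0.0933) ≈ 1.10×10⁻¹⁵ J.

ΔKE ≈ 1.10×10⁻¹⁵ J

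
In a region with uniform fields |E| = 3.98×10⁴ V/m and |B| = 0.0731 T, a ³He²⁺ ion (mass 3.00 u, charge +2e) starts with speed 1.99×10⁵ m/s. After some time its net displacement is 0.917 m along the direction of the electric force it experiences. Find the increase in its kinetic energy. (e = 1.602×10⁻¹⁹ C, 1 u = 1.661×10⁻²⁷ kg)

ΔKE ≈ 1.17×10⁻¹⁴ J

The magnetic force is always ⟂ v and does no work; only the electric force changes KE.
ΔKE = F_E · d = |q|E d = (3.204×10⁻¹⁹)(3.98×10⁴)(0.917) ≈ 1.17×10⁻¹⁴ J.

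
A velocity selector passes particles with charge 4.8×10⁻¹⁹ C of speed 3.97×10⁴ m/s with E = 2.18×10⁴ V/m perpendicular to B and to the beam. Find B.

Balance of forces in the selector: qE = qvB ⇒ B = E/v.
B = 2.18×10⁴/3.97×10⁴ = 0.549 T.

B = 0.549 T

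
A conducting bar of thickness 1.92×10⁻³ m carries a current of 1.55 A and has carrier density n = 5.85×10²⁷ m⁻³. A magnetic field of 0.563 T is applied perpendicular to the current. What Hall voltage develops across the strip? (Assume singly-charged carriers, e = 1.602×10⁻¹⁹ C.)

V_H ≈ 4.85×10⁻⁷ V

V_H = IB/(n e t).
V_H = (1.55)(0.563)/((5.85×10²⁷)(1.602×10⁻¹⁹)(1.92×10⁻³)) ≈ 4.85×10⁻⁷ V.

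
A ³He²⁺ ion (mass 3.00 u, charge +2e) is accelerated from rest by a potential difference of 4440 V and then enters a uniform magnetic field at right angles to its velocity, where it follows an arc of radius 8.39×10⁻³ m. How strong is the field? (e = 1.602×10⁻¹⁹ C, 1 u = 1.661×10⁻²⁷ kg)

B ≈ 1.40 T

v = √(2|q|V/m) = √(2·3.204×10⁻¹⁹·4440/4.983×10⁻²⁷) ≈ 7.556×10⁵ m/s.
B = mv/(|q|r) = (4.983×10⁻²⁷)(7.556×10⁵)/((3.204×10⁻¹⁹)(8.39×10⁻³)) ≈ 1.40 T.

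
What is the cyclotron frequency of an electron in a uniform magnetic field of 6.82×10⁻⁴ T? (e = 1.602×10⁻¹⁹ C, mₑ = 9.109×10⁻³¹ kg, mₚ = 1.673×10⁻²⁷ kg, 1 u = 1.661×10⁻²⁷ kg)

f ≈ 1.91×10⁷ Hz

f = |q|B/(2πm).
f = (1.602×10⁻¹⁹)(6.82×10⁻⁴)/(2π·9.109×10⁻³¹) ≈ 1.91×10⁷ Hz.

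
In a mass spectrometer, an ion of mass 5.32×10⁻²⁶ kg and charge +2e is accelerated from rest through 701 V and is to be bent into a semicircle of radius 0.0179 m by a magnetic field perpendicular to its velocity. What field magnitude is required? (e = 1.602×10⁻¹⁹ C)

v = √(2|q|V/m) = √(2·3.204×10⁻¹⁹·701/5.32×10⁻²⁶) ≈ 9.189×10⁴ m/s.
B = mv/(|q|r) = (5.32×10⁻²⁶)(9.189×10⁴)/((3.204×10⁻¹⁹)(0.0179)) ≈ 0.852 T.

B ≈ 0.852 T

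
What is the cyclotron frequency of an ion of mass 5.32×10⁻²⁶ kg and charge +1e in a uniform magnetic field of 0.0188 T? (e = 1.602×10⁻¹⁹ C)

f ≈ 9010 Hz

f = |q|B/(2πm).
f = (1.602×10⁻¹⁹)(0.0188)/(2π·5.32×10⁻²⁶) ≈ 9010 Hz.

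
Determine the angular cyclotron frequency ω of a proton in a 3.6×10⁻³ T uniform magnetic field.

ω = |q|B/m.
ω = (1.602×10⁻¹⁹)(3.6×10⁻³)/1.673×10⁻²⁷ ≈ 3.4×10⁵ rad/s.

ω ≈ 3.4×10⁵ rad/s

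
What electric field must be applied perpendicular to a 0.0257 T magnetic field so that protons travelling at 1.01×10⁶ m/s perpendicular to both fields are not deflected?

For straight-line motion qE = qvB, so E = vB.
E = 1.01×10⁶ × 0.0257 = 2.60×10⁴ V/m.

E = 2.60×10⁴ V/m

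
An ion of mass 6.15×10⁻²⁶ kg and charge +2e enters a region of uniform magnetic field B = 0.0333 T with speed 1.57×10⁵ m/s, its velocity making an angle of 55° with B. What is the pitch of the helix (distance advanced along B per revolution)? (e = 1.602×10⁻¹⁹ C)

v∥ = v cosθ = 1.57×10⁵·cos55° ≈ 9.005×10⁴ m/s.
T = 2πm/(|q|B) = 2π(6.15×10⁻²⁶)/((3.204×10⁻¹⁹)(0.0333)) ≈ 3.622×10⁻⁵ s.
pitch = v∥ T = (9.005×10⁴)(3.622×10⁻⁵) ≈ 3.26 m.

p ≈ 3.26 m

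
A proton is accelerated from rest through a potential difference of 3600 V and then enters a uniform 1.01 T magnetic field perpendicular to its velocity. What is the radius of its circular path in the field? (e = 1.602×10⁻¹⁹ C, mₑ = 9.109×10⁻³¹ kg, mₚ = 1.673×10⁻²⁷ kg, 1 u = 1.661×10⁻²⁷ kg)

Acceleration: |q|V = ½mv² ⇒ v = √(2|q|V/m) = √(2·1.602×10⁻¹⁹·3600/1.673×10⁻²⁷) ≈ 8.303×10⁵ m/s.
In the field: r = mv/(|q|B) = (1.673×10⁻²⁷)(8.303×10⁵)/((1.602×10⁻¹⁹)(1.01)) ≈ 8.59×10⁻³ m.

r ≈ 8.59×10⁻³ m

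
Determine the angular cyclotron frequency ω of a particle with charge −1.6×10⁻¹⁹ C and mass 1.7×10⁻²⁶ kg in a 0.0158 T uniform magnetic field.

ω = |q|B/m.
ω = (1.6×10⁻¹⁹)(0.0158)/1.7×10⁻²⁶ ≈ 1.49×10⁵ rad/s.

ω ≈ 1.49×10⁵ rad/s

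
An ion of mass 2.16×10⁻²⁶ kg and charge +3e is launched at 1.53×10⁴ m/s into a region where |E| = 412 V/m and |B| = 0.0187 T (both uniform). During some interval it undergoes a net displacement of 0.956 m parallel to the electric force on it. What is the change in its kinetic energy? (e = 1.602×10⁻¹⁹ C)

ΔKE ≈ 1.89×10⁻¹⁶ J

The magnetic force is always ⟂ v and does no work; only the electric force changes KE.
ΔKE = F_E · d = |q|E d = (4.806×10⁻¹⁹)(412)(0.956) ≈ 1.89×10⁻¹⁶ J.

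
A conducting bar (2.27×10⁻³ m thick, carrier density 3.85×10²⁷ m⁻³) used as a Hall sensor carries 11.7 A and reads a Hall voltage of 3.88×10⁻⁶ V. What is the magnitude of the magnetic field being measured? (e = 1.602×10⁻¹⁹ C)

From V_H = IB/(n e t), B = V_H n e t / I.
B = (3.88×10⁻⁶)(3.85×10²⁷)(1.602×10⁻¹⁹)(2.27×10⁻³)/11.7 ≈ 0.464 T.

B ≈ 0.464 T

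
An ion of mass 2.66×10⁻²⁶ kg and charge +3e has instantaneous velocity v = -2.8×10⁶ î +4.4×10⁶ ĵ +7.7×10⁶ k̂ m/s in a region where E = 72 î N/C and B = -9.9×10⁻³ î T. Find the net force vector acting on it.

F ≈ (3.46×10⁻¹⁷, -3.66×10⁻¹⁴, 2.09×10⁻¹⁴) N

v×B = (0, -7.62×10⁴, 4.36×10⁴) N/C.
E + v×B = (72.0, -7.62×10⁴, 4.36×10⁴) N/C.
F = q(E + v×B) = (4.806×10⁻¹⁹ C)·(72.0, -7.62×10⁴, 4.36×10⁴) = (3.46×10⁻¹⁷, -3.66×10⁻¹⁴, 2.09×10⁻¹⁴) N.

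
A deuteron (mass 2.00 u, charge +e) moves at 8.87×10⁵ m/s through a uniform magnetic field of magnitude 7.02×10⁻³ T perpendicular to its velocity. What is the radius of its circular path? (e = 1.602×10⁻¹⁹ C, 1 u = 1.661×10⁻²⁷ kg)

The magnetic force provides the centripetal force: |q|vB = mv²/r.
r = mv/(|q|B) = (3.322×10⁻²⁷)(8.87×10⁵)/((1.602×10⁻¹⁹)(7.02×10⁻³)) ≈ 2.62 m.

r ≈ 2.62 m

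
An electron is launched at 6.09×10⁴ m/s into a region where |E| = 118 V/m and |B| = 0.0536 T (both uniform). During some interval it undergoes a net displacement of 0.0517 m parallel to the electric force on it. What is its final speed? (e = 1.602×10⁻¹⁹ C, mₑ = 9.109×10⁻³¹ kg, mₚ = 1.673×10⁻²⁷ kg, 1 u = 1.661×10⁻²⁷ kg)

B does no work; ΔKE = |q|E d.
½mv_f² = ½mv₀² + |q|Ed = ½(9.109×10⁻³¹)(6.09×10⁴)² + (1.602×10⁻¹⁹)(118)(0.0517) ≈ 1.689×10⁻²¹ J + 9.773×10⁻¹⁹ J ≈ 9.790×10⁻¹⁹ J.
v_f = √(2·9.790×10⁻¹⁹/9.109×10⁻³¹) ≈ 1.47×10⁶ m/s.

v_f ≈ 1.47×10⁶ m/s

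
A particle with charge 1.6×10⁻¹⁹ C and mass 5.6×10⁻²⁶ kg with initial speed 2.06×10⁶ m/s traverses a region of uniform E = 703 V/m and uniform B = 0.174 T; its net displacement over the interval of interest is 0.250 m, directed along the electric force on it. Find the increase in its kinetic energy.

ΔKE ≈ 2.81×10⁻¹⁷ J

The magnetic force is always ⟂ v and does no work; only the electric force changes KE.
ΔKE = F_E · d = |q|E d = (1.6×10⁻¹⁹)(703)(0.250) ≈ 2.81×10⁻¹⁷ J.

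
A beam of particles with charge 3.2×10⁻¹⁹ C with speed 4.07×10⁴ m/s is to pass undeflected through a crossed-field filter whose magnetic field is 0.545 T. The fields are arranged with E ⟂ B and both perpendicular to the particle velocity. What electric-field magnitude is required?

E = 2.22×10⁴ V/m

For straight-line motion qE = qvB, so E = vB.
E = 4.07×10⁴ × 0.545 = 2.22×10⁴ V/m.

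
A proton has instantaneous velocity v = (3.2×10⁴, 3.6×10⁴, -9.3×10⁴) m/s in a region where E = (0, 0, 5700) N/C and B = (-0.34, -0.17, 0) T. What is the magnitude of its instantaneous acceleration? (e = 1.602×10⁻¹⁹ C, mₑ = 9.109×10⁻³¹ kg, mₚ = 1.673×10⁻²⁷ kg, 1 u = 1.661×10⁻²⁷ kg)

v×B = (-1.58×10⁴, 3.16×10⁴, 6800) N/C.
E + v×B = (-1.58×10⁴, 3.16×10⁴, 1.25×10⁴) N/C.
F = q(E + v×B) = (1.602×10⁻¹⁹ C)·(-1.58×10⁴, 3.16×10⁴, 1.25×10⁴) = (-2.53×10⁻¹⁵, 5.07×10⁻¹⁵, 2.00×10⁻¹⁵) N.
|a| = |F|/m = 6.007×10⁻¹⁵/1.673×10⁻²⁷ ≈ 3.59×10¹² m/s².

|a| ≈ 3.59×10¹² m/s²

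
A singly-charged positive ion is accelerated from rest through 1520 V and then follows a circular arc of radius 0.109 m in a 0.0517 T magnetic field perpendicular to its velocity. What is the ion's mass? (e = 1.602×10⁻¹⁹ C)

Combine |q|V = ½mv² and r = mv/(|q|B): eliminate v to get m = qB²r²/(2V).
m = (1.602×10⁻¹⁹)(0.0517)²(0.109)²/(2·1520) ≈ 1.67×10⁻²⁷ kg.

m ≈ 1.67×10⁻²⁷ kg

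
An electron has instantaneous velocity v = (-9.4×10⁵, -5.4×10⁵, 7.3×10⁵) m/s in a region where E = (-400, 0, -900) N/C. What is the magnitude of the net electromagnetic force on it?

Only an electric field acts, so F = qE = (−1.602×10⁻¹⁹ C)·(-400, 0, -900) = (6.41×10⁻¹⁷, 0, 1.44×10⁻¹⁶) N.
|F| = 1.58×10⁻¹⁶ N.

|F| ≈ 1.58×10⁻¹⁶ N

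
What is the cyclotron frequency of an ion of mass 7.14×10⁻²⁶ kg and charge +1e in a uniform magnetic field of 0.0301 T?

f = |q|B/(2πm).
f = (1.602×10⁻¹⁹)(0.0301)/(2π·7.14×10⁻²⁶) ≈ 1.07×10⁴ Hz.

f ≈ 1.07×10⁴ Hz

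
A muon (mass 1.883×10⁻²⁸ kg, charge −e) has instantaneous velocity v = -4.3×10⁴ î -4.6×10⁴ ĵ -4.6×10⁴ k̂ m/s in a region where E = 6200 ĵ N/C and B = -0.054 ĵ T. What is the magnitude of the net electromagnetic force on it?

|F| ≈ 1.13×10⁻¹⁵ N

v×B = (-2480, 0, 2320) N/C.
E + v×B = (-2480, 6200, 2320) N/C.
F = q(E + v×B) = (−1.602×10⁻¹⁹ C)·(-2480, 6200, 2320) = (3.98×10⁻¹⁶, -9.93×10⁻¹⁶, -3.72×10⁻¹⁶) N.
|F| = 1.13×10⁻¹⁵ N.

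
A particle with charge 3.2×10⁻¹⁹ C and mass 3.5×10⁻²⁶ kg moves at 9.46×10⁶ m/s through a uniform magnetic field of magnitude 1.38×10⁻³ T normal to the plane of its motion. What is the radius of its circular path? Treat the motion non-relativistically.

r ≈ 750 m

The magnetic force provides the centripetal force: |q|vB = mv²/r.
r = mv/(|q|B) = (3.5×10⁻²⁶)(9.46×10⁶)/((3.2×10⁻¹⁹)(1.38×10⁻³)) ≈ 750 m.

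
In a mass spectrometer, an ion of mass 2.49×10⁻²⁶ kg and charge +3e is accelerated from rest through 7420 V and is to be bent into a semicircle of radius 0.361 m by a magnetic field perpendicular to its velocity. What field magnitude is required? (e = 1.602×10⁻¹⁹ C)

B ≈ 0.0768 T

v = √(2|q|V/m) = √(2·4.806×10⁻¹⁹·7420/2.49×10⁻²⁶) ≈ 5.352×10⁵ m/s.
B = mv/(|q|r) = (2.49×10⁻²⁶)(5.352×10⁵)/((4.806×10⁻¹⁹)(0.361)) ≈ 0.0768 T.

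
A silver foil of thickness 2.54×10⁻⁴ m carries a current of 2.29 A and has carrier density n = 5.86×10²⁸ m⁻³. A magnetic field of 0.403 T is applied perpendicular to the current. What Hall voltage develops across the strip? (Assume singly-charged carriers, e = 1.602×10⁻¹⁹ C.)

V_H ≈ 3.87×10⁻⁷ V

V_H = IB/(n e t).
V_H = (2.29)(0.403)/((5.86×10²⁸)(1.602×10⁻¹⁹)(2.54×10⁻⁴)) ≈ 3.87×10⁻⁷ V.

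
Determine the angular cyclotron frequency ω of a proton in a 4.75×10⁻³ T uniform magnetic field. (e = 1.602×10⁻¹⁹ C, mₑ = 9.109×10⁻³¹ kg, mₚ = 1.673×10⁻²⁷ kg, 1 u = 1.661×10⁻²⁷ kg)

ω ≈ 4.55×10⁵ rad/s

ω = |q|B/m.
ω = (1.602×10⁻¹⁹)(4.75×10⁻³)/1.673×10⁻²⁷ ≈ 4.55×10⁵ rad/s.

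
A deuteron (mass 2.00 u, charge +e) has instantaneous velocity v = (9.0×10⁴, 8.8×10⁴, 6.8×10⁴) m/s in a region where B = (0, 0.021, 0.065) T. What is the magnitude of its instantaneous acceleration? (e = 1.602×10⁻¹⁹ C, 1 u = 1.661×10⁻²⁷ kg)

v×B = (4290, -5850, 1890) N/C.
F = q v×B = (1.602×10⁻¹⁹ C)·(4290, -5850, 1890) = (6.88×10⁻¹⁶, -9.37×10⁻¹⁶, 3.03×10⁻¹⁶) N.
|a| = |F|/m = 1.201×10⁻¹⁵/3.322×10⁻²⁷ ≈ 3.62×10¹¹ m/s².

|a| ≈ 3.62×10¹¹ m/s²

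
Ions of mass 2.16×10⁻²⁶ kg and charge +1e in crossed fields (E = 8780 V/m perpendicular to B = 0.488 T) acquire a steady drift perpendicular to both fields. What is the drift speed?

v_d ≈ 1.80×10⁴ m/s

The steady drift has the magnetic force balancing the electric force, so v_d = E/B.
v_d = 8780/0.488 = 1.80×10⁴ m/s.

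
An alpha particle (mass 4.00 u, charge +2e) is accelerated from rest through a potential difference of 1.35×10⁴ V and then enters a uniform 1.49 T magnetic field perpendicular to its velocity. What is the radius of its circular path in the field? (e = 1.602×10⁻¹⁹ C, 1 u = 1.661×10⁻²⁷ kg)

r ≈ 0.0159 m

Acceleration: |q|V = ½mv² ⇒ v = √(2|q|V/m) = √(2·3.204×10⁻¹⁹·1.35×10⁴/6.644×10⁻²⁷) ≈ 1.141×10⁶ m/s.
In the field: r = mv/(|q|B) = (6.644×10⁻²⁷)(1.141×10⁶)/((3.204×10⁻¹⁹)(1.49)) ≈ 0.0159 m.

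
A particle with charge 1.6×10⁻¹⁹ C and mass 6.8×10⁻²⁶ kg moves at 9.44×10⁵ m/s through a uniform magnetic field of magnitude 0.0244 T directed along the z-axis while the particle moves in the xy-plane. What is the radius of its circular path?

The magnetic force provides the centripetal force: |q|vB = mv²/r.
r = mv/(|q|B) = (6.8×10⁻²⁶)(9.44×10⁵)/((1.6×10⁻¹⁹)(0.0244)) ≈ 16.4 m.

r ≈ 16.4 m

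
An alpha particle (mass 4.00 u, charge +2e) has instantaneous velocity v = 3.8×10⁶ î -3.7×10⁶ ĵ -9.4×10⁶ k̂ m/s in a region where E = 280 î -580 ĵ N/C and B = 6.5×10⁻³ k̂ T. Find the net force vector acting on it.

v×B = (-2.40×10⁴, -2.47×10⁴, 0) N/C.
E + v×B = (-2.38×10⁴, -2.53×10⁴, 0) N/C.
F = q(E + v×B) = (3.204×10⁻¹⁹ C)·(-2.38×10⁴, -2.53×10⁴, 0) = (-7.62×10⁻¹⁵, -8.10×10⁻¹⁵, 0) N.

F ≈ (-7.62×10⁻¹⁵, -8.10×10⁻¹⁵, 0) N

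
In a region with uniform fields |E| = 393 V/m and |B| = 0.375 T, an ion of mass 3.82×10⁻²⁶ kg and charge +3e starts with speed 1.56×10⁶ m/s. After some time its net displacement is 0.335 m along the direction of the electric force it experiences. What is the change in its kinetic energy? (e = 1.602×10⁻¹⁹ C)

ΔKE ≈ 6.33×10⁻¹⁷ J

The magnetic force is always ⟂ v and does no work; only the electric force changes KE.
ΔKE = F_E · d = |q|E d = (4.806×10⁻¹⁹)(393)(0.335) ≈ 6.33×10⁻¹⁷ J.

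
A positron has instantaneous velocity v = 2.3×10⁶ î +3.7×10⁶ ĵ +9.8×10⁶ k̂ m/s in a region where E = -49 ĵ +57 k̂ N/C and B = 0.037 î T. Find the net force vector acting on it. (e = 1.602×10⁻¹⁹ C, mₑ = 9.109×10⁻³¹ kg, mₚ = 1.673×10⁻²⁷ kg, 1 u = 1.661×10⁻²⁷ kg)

v×B = (0, 3.63×10⁵, -1.37×10⁵) N/C.
E + v×B = (0, 3.63×10⁵, -1.37×10⁵) N/C.
F = q(E + v×B) = (1.602×10⁻¹⁹ C)·(0, 3.63×10⁵, -1.37×10⁵) = (0, 5.81×10⁻¹⁴, -2.19×10⁻¹⁴) N.

F ≈ (0, 5.81×10⁻¹⁴, -2.19×10⁻¹⁴) N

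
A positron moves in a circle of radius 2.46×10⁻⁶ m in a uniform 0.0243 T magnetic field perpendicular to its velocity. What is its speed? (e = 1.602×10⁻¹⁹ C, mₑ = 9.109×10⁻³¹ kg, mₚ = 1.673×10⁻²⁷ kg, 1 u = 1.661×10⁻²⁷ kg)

From |q|vB = mv²/r, v = |q|Br/m.
v = (1.602×10⁻¹⁹)(0.0243)(2.46×10⁻⁶)/9.109×10⁻³¹ ≈ 1.05×10⁴ m/s.

v ≈ 1.05×10⁴ m/s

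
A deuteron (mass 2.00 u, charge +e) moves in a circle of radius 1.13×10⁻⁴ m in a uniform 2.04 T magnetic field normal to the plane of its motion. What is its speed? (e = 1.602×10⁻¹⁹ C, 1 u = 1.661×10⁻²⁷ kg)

From |q|vB = mv²/r, v = |q|Br/m.
v = (1.602×10⁻¹⁹)(2.04)(1.13×10⁻⁴)/3.322×10⁻²⁷ ≈ 1.11×10⁴ m/s.

v ≈ 1.11×10⁴ m/s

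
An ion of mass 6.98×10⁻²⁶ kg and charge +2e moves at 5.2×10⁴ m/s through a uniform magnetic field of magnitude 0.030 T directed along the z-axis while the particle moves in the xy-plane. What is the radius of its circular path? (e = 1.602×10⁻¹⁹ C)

r ≈ 0.38 m

The magnetic force provides the centripetal force: |q|vB = mv²/r.
r = mv/(|q|B) = (6.98×10⁻²⁶)(5.2×10⁴)/((3.204×10⁻¹⁹)(0.030)) ≈ 0.38 m.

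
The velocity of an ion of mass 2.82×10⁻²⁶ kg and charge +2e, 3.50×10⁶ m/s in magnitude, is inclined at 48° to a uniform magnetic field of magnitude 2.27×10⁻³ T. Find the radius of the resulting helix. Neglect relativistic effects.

r ≈ 101 m

v⊥ = v sinθ = 3.50×10⁶·sin48° ≈ 2.601×10⁶ m/s.
r = m v⊥/(|q|B) = (2.82×10⁻²⁶)(2.601×10⁶)/((3.204×10⁻¹⁹)(2.27×10⁻³)) ≈ 101 m.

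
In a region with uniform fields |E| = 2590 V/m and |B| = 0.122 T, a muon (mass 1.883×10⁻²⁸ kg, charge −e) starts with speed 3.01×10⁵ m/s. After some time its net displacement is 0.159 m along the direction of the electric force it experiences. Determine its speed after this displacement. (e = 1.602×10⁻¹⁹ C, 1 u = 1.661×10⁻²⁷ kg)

v_f ≈ 8.90×10⁵ m/s

B does no work; ΔKE = |q|E d.
½mv_f² = ½mv₀² + |q|Ed = ½(1.883×10⁻²⁸)(3.01×10⁵)² + (1.602×10⁻¹⁹)(2590)(0.159) ≈ 8.530×10⁻¹⁸ J + 6.597×10⁻¹⁷ J ≈ 7.450×10⁻¹⁷ J.
v_f = √(2·7.450×10⁻¹⁷/1.883×10⁻²⁸) ≈ 8.90×10⁵ m/s.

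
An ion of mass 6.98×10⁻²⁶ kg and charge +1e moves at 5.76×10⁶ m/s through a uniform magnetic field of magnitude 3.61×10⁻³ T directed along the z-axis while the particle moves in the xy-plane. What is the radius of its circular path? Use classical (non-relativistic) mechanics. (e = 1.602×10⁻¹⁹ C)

The magnetic force provides the centripetal force: |q|vB = mv²/r.
r = mv/(|q|B) = (6.98×10⁻²⁶)(5.76×10⁶)/((1.602×10⁻¹⁹)(3.61×10⁻³)) ≈ 695 m.

r ≈ 695 m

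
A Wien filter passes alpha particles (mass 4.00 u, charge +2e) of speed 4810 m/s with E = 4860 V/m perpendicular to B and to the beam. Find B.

Balance of forces in the selector: qE = qvB ⇒ B = E/v.
B = 4860/4810 = 1.01 T.

B = 1.01 T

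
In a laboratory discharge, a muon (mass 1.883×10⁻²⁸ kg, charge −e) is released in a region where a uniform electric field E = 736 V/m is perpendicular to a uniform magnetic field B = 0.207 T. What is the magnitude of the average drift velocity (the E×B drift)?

The E×B drift speed is v_d = E/B.
v_d = 736/0.207 = 3560 m/s.

v_d ≈ 3560 m/s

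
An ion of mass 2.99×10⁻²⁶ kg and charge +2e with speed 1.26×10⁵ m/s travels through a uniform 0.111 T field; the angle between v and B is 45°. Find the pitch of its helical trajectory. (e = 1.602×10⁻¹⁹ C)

v∥ = v cosθ = 1.26×10⁵·cos45° ≈ 8.910×10⁴ m/s.
T = 2πm/(|q|B) = 2π(2.99×10⁻²⁶)/((3.204×10⁻¹⁹)(0.111)) ≈ 5.282×10⁻⁶ s.
pitch = v∥ T = (8.910×10⁴)(5.282×10⁻⁶) ≈ 0.471 m.

p ≈ 0.471 m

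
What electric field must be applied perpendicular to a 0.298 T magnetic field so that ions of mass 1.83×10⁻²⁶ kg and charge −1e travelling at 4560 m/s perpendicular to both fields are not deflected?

For straight-line motion qE = qvB, so E = vB.
E = 4560 × 0.298 = 1360 V/m.

E = 1360 V/m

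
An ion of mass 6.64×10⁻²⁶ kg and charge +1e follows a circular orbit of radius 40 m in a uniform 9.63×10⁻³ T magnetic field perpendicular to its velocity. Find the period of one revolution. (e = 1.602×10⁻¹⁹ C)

T ≈ 2.70×10⁻⁴ s

The cyclotron period depends only on m, q, B: T = 2πm/(|q|B).
T = 2π(6.64×10⁻²⁶)/((1.602×10⁻¹⁹)(9.63×10⁻³)) ≈ 2.70×10⁻⁴ s.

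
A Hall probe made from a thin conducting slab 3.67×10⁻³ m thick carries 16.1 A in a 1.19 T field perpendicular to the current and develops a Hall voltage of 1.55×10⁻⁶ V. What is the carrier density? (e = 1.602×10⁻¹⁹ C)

n ≈ 2.10×10²⁸ m⁻³

From V_H = IB/(n e t), n = IB/(V_H e t).
n = (16.1)(1.19)/((1.55×10⁻⁶)(1.602×10⁻¹⁹)(3.67×10⁻³)) ≈ 2.10×10²⁸ m⁻³.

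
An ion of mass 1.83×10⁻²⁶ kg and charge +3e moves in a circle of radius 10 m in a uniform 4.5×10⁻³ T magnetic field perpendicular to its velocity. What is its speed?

From |q|vB = mv²/r, v = |q|Br/m.
v = (4.806×10⁻¹⁹)(4.5×10⁻³)(10)/1.83×10⁻²⁶ ≈ 1.2×10⁶ m/s.

v ≈ 1.2×10⁶ m/s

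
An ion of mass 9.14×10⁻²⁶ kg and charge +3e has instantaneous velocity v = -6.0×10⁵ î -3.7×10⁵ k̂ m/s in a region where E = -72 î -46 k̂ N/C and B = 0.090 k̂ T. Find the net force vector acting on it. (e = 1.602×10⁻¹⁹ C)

F ≈ (-3.46×10⁻¹⁷, 2.60×10⁻¹⁴, -2.21×10⁻¹⁷) N

v×B = (0, 5.40×10⁴, 0) N/C.
E + v×B = (-72.0, 5.40×10⁴, -46.0) N/C.
F = q(E + v×B) = (4.806×10⁻¹⁹ C)·(-72.0, 5.40×10⁴, -46.0) = (-3.46×10⁻¹⁷, 2.60×10⁻¹⁴, -2.21×10⁻¹⁷) N.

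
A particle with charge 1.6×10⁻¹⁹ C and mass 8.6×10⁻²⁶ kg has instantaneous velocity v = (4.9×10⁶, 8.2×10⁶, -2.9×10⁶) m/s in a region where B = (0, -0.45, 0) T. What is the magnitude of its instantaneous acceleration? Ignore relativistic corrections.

|a| ≈ 4.77×10¹² m/s²

v×B = (-1.30×10⁶, 0, -2.20×10⁶) N/C.
F = q v×B = (1.6×10⁻¹⁹ C)·(-1.30×10⁶, 0, -2.20×10⁶) = (-2.09×10⁻¹³, 0, -3.53×10⁻¹³) N.
|a| = |F|/m = 4.100×10⁻¹³/8.6×10⁻²⁶ ≈ 4.77×10¹² m/s².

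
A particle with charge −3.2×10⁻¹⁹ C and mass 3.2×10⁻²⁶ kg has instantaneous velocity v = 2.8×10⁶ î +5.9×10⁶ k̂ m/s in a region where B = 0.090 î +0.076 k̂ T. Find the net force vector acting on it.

F ≈ (0, -1.02×10⁻¹³, 0) N

v×B = (0, 3.18×10⁵, 0) N/C.
F = q v×B = (−3.2×10⁻¹⁹ C)·(0, 3.18×10⁵, 0) = (0, -1.02×10⁻¹³, 0) N.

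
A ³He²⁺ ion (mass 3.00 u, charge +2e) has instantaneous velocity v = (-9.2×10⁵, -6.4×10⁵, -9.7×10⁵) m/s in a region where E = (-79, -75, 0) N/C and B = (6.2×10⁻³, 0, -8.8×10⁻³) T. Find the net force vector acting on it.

v×B = (5630, -1.41×10⁴, 3970) N/C.
E + v×B = (5550, -1.42×10⁴, 3970) N/C.
F = q(E + v×B) = (3.204×10⁻¹⁹ C)·(5550, -1.42×10⁴, 3970) = (1.78×10⁻¹⁵, -4.54×10⁻¹⁵, 1.27×10⁻¹⁵) N.

F ≈ (1.78×10⁻¹⁵, -4.54×10⁻¹⁵, 1.27×10⁻¹⁵) N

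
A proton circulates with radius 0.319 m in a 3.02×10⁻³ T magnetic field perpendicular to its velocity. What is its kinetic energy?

v = |q|Br/m, then KE = ½mv² = (qBr)²/(2m).
v = (1.602×10⁻¹⁹)(3.02×10⁻³)(0.319)/1.673×10⁻²⁷ ≈ 9.225×10⁴ m/s.
KE = ½(1.673×10⁻²⁷)(9.225×10⁴)² ≈ 7.12×10⁻¹⁸ J.

KE ≈ 7.12×10⁻¹⁸ J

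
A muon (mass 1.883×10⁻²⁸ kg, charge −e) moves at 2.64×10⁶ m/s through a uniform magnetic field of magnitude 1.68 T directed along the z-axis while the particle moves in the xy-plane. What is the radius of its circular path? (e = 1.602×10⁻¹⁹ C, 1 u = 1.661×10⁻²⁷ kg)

The magnetic force provides the centripetal force: |q|vB = mv²/r.
r = mv/(|q|B) = (1.883×10⁻²⁸)(2.64×10⁶)/((1.602×10⁻¹⁹)(1.68)) ≈ 1.85×10⁻³ m.

r ≈ 1.85×10⁻³ m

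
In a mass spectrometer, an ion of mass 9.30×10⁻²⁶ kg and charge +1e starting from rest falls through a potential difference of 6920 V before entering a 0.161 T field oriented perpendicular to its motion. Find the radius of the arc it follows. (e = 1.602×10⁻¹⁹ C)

Acceleration: |q|V = ½mv² ⇒ v = √(2|q|V/m) = √(2·1.602×10⁻¹⁹·6920/9.30×10⁻²⁶) ≈ 1.544×10⁵ m/s.
In the field: r = mv/(|q|B) = (9.30×10⁻²⁶)(1.544×10⁵)/((1.602×10⁻¹⁹)(0.161)) ≈ 0.557 m.

r ≈ 0.557 m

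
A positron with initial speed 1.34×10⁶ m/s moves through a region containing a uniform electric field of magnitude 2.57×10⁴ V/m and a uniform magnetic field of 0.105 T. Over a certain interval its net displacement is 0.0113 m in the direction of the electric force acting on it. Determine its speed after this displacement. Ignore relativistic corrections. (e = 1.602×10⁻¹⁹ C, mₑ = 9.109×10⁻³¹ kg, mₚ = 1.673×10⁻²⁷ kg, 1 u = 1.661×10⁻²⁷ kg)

B does no work; ΔKE = |q|E d.
½mv_f² = ½mv₀² + |q|Ed = ½(9.109×10⁻³¹)(1.34×10⁶)² + (1.602×10⁻¹⁹)(2.57×10⁴)(0.0113) ≈ 8.178×10⁻¹⁹ J + 4.652×10⁻¹⁷ J ≈ 4.734×10⁻¹⁷ J.
v_f = √(2·4.734×10⁻¹⁷/9.109×10⁻³¹) ≈ 1.02×10⁷ m/s.

v_f ≈ 1.02×10⁷ m/s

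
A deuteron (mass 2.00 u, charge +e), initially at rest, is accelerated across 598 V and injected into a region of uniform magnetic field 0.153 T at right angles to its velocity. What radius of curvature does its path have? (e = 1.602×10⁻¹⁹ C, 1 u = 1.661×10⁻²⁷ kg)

Acceleration: |q|V = ½mv² ⇒ v = √(2|q|V/m) = √(2·1.602×10⁻¹⁹·598/3.322×10⁻²⁷) ≈ 2.402×10⁵ m/s.
In the field: r = mv/(|q|B) = (3.322×10⁻²⁷)(2.402×10⁵)/((1.602×10⁻¹⁹)(0.153)) ≈ 0.0325 m.

r ≈ 0.0325 m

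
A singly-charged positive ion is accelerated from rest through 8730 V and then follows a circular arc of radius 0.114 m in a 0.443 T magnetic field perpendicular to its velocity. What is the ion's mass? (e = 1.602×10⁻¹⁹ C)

m ≈ 2.34×10⁻²⁶ kg

Combine |q|V = ½mv² and r = mv/(|q|B): eliminate v to get m = qB²r²/(2V).
m = (1.602×10⁻¹⁹)(0.443)²(0.114)²/(2·8730) ≈ 2.34×10⁻²⁶ kg.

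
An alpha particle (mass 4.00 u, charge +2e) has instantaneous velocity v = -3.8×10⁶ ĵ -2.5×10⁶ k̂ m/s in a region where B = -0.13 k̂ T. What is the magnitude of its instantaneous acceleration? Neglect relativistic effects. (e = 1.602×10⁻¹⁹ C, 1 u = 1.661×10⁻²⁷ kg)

v×B = (4.94×10⁵, 0, 0) N/C.
F = q v×B = (3.204×10⁻¹⁹ C)·(4.94×10⁵, 0, 0) = (1.58×10⁻¹³, 0, 0) N.
|a| = |F|/m = 1.583×10⁻¹³/6.644×10⁻²⁷ ≈ 2.38×10¹³ m/s².

|a| ≈ 2.38×10¹³ m/s²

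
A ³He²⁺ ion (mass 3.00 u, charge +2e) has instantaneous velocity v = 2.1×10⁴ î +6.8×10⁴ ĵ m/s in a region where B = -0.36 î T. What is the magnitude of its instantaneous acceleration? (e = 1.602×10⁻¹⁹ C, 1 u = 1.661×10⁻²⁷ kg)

v×B = (0, 0, 2.45×10⁴) N/C.
F = q v×B = (3.204×10⁻¹⁹ C)·(0, 0, 2.45×10⁴) = (0, 0, 7.84×10⁻¹⁵) N.
|a| = |F|/m = 7.843×10⁻¹⁵/4.983×10⁻²⁷ ≈ 1.57×10¹² m/s².

|a| ≈ 1.57×10¹² m/s²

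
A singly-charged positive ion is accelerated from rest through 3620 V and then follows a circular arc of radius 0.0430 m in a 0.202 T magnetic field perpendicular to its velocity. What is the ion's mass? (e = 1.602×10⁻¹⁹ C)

Combine |q|V = ½mv² and r = mv/(|q|B): eliminate v to get m = qB²r²/(2V).
m = (1.602×10⁻¹⁹)(0.202)²(0.0430)²/(2·3620) ≈ 1.67×10⁻²⁷ kg.

m ≈ 1.67×10⁻²⁷ kg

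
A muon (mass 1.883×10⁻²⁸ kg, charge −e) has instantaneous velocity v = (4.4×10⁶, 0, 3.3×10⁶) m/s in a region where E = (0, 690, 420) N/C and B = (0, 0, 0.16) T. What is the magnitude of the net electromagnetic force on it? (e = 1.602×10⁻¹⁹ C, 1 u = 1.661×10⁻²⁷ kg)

v×B = (0, -7.04×10⁵, 0) N/C.
E + v×B = (0, -7.03×10⁵, 420) N/C.
F = q(E + v×B) = (−1.602×10⁻¹⁹ C)·(0, -7.03×10⁵, 420) = (0, 1.13×10⁻¹³, -6.73×10⁻¹⁷) N.
|F| = 1.13×10⁻¹³ N.

|F| ≈ 1.13×10⁻¹³ N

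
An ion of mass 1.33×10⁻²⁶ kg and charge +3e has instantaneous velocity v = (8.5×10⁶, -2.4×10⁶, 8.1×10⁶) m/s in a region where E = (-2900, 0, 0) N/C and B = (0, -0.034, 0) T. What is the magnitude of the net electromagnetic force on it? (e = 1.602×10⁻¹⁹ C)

|F| ≈ 1.91×10⁻¹³ N

v×B = (2.75×10⁵, 0, -2.89×10⁵) N/C.
E + v×B = (2.72×10⁵, 0, -2.89×10⁵) N/C.
F = q(E + v×B) = (4.806×10⁻¹⁹ C)·(2.72×10⁵, 0, -2.89×10⁵) = (1.31×10⁻¹³, 0, -1.39×10⁻¹³) N.
|F| = 1.91×10⁻¹³ N.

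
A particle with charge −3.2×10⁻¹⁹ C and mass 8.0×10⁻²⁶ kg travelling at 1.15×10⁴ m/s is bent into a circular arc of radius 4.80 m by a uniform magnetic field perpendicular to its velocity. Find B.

From |q|vB = mv²/r, B = mv/(|q|r).
B = (8.0×10⁻²⁶)(1.15×10⁴)/((3.2×10⁻¹⁹)(4.80)) ≈ 5.99×10⁻⁴ T.

B ≈ 5.99×10⁻⁴ T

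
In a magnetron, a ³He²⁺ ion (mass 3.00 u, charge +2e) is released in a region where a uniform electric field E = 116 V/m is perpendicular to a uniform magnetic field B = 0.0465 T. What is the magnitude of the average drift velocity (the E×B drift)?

v_d ≈ 2490 m/s

The E×B drift speed is v_d = E/B.
v_d = 116/0.0465 = 2490 m/s.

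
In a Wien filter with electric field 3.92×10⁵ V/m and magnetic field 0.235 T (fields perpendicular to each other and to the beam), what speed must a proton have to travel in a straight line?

Straight-line motion ⇒ electric and magnetic forces cancel, so E = vB.
v = E/B = 3.92×10⁵/0.235 = 1.67×10⁶ m/s.

v = 1.67×10⁶ m/s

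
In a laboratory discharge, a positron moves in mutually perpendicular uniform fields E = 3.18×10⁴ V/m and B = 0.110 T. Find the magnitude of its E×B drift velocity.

v_d ≈ 2.89×10⁵ m/s

In crossed fields the guiding centre drifts at v_d = |E×B|/B² = E/B, independent of charge and mass.
v_d = 3.18×10⁴/0.110 = 2.89×10⁵ m/s.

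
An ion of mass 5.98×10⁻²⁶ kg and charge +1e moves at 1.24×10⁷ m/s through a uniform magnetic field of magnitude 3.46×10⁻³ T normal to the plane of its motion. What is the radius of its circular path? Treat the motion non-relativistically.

r ≈ 1340 m

The magnetic force provides the centripetal force: |q|vB = mv²/r.
r = mv/(|q|B) = (5.98×10⁻²⁶)(1.24×10⁷)/((1.602×10⁻¹⁹)(3.46×10⁻³)) ≈ 1340 m.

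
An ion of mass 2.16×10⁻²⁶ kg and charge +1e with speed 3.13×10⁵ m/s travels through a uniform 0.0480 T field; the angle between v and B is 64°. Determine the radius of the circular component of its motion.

r ≈ 0.790 m

v⊥ = v sinθ = 3.13×10⁵·sin64° ≈ 2.813×10⁵ m/s.
r = m v⊥/(|q|B) = (2.16×10⁻²⁶)(2.813×10⁵)/((1.602×10⁻¹⁹)(0.0480)) ≈ 0.790 m.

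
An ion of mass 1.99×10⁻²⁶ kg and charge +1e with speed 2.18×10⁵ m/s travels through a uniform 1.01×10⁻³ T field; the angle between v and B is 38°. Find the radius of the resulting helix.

r ≈ 16.5 m

v⊥ = v sinθ = 2.18×10⁵·sin38° ≈ 1.342×10⁵ m/s.
r = m v⊥/(|q|B) = (1.99×10⁻²⁶)(1.342×10⁵)/((1.602×10⁻¹⁹)(1.01×10⁻³)) ≈ 16.5 m.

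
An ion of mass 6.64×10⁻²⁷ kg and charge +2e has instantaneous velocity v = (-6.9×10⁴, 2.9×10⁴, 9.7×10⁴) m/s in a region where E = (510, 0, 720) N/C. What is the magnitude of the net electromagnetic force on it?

Only an electric field acts, so F = qE = (3.204×10⁻¹⁹ C)·(510, 0, 720) = (1.63×10⁻¹⁶, 0, 2.31×10⁻¹⁶) N.
|F| = 2.83×10⁻¹⁶ N.

|F| ≈ 2.83×10⁻¹⁶ N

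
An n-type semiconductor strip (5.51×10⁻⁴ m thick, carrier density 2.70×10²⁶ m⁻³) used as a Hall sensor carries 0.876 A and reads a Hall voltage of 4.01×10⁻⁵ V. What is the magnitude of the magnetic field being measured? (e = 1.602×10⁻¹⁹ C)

From V_H = IB/(n e t), B = V_H n e t / I.
B = (4.01×10⁻⁵)(2.70×10²⁶)(1.602×10⁻¹⁹)(5.51×10⁻⁴)/0.876 ≈ 1.09 T.

B ≈ 1.09 T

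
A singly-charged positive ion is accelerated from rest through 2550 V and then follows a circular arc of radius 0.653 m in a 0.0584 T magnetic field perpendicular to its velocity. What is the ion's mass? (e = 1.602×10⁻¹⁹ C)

Combine |q|V = ½mv² and r = mv/(|q|B): eliminate v to get m = qB²r²/(2V).
m = (1.602×10⁻¹⁹)(0.0584)²(0.653)²/(2·2550) ≈ 4.57×10⁻²⁶ kg.

m ≈ 4.57×10⁻²⁶ kg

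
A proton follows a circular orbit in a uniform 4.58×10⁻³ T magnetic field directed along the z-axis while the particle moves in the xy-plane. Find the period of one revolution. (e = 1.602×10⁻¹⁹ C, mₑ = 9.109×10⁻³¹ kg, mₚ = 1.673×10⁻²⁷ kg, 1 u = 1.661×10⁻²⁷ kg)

The cyclotron period depends only on m, q, B: T = 2πm/(|q|B).
T = 2π(1.673×10⁻²⁷)/((1.602×10⁻¹⁹)(4.58×10⁻³)) ≈ 1.43×10⁻⁵ s.

T ≈ 1.43×10⁻⁵ s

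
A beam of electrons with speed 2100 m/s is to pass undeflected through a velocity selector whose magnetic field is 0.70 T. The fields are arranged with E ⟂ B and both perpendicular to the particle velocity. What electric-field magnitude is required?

E = 1500 V/m

For straight-line motion qE = qvB, so E = vB.
E = 2100 × 0.70 = 1500 V/m.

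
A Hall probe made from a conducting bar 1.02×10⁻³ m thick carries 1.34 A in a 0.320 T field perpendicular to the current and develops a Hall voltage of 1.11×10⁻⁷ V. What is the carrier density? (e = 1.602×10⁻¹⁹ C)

From V_H = IB/(n e t), n = IB/(V_H e t).
n = (1.34)(0.320)/((1.11×10⁻⁷)(1.602×10⁻¹⁹)(1.02×10⁻³)) ≈ 2.36×10²⁸ m⁻³.

n ≈ 2.36×10²⁸ m⁻³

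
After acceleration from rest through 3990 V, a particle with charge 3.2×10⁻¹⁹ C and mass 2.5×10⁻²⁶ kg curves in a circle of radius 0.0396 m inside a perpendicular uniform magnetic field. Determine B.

v = √(2|q|V/m) = √(2·3.2×10⁻¹⁹·3990/2.5×10⁻²⁶) ≈ 3.196×10⁵ m/s.
B = mv/(|q|r) = (2.5×10⁻²⁶)(3.196×10⁵)/((3.2×10⁻¹⁹)(0.0396)) ≈ 0.631 T.

B ≈ 0.631 T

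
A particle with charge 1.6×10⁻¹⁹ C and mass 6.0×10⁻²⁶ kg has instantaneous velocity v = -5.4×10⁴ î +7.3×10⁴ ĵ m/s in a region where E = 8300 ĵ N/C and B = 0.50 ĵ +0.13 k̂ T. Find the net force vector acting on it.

F ≈ (1.52×10⁻¹⁵, 2.45×10⁻¹⁵, -4.32×10⁻¹⁵) N

v×B = (9490, 7020, -2.70×10⁴) N/C.
E + v×B = (9490, 1.53×10⁴, -2.70×10⁴) N/C.
F = q(E + v×B) = (1.6×10⁻¹⁹ C)·(9490, 1.53×10⁴, -2.70×10⁴) = (1.52×10⁻¹⁵, 2.45×10⁻¹⁵, -4.32×10⁻¹⁵) N.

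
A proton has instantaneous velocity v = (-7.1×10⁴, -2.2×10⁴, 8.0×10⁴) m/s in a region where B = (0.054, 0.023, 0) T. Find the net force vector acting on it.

F ≈ (-2.95×10⁻¹⁶, 6.92×10⁻¹⁶, -7.13×10⁻¹⁷) N

v×B = (-1840, 4320, -445) N/C.
F = q v×B = (1.602×10⁻¹⁹ C)·(-1840, 4320, -445) = (-2.95×10⁻¹⁶, 6.92×10⁻¹⁶, -7.13×10⁻¹⁷) N.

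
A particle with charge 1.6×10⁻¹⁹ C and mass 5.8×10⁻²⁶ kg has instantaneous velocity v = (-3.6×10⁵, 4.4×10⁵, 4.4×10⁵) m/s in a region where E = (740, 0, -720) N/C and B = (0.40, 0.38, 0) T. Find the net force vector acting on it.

v×B = (-1.67×10⁵, 1.76×10⁵, -3.13×10⁵) N/C.
E + v×B = (-1.66×10⁵, 1.76×10⁵, -3.14×10⁵) N/C.
F = q(E + v×B) = (1.6×10⁻¹⁹ C)·(-1.66×10⁵, 1.76×10⁵, -3.14×10⁵) = (-2.66×10⁻¹⁴, 2.82×10⁻¹⁴, -5.02×10⁻¹⁴) N.

F ≈ (-2.66×10⁻¹⁴, 2.82×10⁻¹⁴, -5.02×10⁻¹⁴) N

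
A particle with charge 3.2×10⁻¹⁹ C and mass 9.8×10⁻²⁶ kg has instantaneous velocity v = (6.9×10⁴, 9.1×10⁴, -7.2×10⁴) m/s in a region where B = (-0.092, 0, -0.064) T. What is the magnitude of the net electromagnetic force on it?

|F| ≈ 4.81×10⁻¹⁵ N

v×B = (-5820, 1.10×10⁴, 8370) N/C.
F = q v×B = (3.2×10⁻¹⁹ C)·(-5820, 1.10×10⁴, 8370) = (-1.86×10⁻¹⁵, 3.53×10⁻¹⁵, 2.68×10⁻¹⁵) N.
|F| = 4.81×10⁻¹⁵ N.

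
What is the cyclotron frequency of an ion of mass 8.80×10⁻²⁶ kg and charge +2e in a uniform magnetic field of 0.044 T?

f = |q|B/(2πm).
f = (3.204×10⁻¹⁹)(0.044)/(2π·8.80×10⁻²⁶) ≈ 2.5×10⁴ Hz.

f ≈ 2.5×10⁴ Hz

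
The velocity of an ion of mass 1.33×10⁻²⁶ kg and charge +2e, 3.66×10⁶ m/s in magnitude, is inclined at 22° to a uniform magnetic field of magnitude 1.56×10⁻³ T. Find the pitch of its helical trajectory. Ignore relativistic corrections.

p ≈ 567 m

v∥ = v cosθ = 3.66×10⁶·cos22° ≈ 3.393×10⁶ m/s.
T = 2πm/(|q|B) = 2π(1.33×10⁻²⁶)/((3.204×10⁻¹⁹)(1.56×10⁻³)) ≈ 1.672×10⁻⁴ s.
pitch = v∥ T = (3.393×10⁶)(1.672×10⁻⁴) ≈ 567 m.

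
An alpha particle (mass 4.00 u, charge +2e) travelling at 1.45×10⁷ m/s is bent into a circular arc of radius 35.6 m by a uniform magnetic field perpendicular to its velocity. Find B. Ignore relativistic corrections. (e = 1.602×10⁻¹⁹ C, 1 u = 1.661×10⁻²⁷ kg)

B ≈ 8.45×10⁻³ T

From |q|vB = mv²/r, B = mv/(|q|r).
B = (6.644×10⁻²⁷)(1.45×10⁷)/((3.204×10⁻¹⁹)(35.6)) ≈ 8.45×10⁻³ T.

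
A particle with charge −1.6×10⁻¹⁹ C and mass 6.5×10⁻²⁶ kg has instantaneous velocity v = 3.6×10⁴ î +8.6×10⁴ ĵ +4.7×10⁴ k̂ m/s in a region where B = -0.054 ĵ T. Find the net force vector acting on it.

F ≈ (-4.06×10⁻¹⁶, 0, 3.11×10⁻¹⁶) N

v×B = (2540, 0, -1940) N/C.
F = q v×B = (−1.6×10⁻¹⁹ C)·(2540, 0, -1940) = (-4.06×10⁻¹⁶, 0, 3.11×10⁻¹⁶) N.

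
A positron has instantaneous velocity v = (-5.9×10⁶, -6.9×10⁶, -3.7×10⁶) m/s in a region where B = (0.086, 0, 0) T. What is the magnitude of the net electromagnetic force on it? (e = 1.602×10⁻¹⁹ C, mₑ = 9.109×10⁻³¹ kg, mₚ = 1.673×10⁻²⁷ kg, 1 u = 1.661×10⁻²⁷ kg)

|F| ≈ 1.08×10⁻¹³ N

v×B = (0, -3.18×10⁵, 5.93×10⁵) N/C.
F = q v×B = (1.602×10⁻¹⁹ C)·(0, -3.18×10⁵, 5.93×10⁵) = (0, -5.10×10⁻¹⁴, 9.51×10⁻¹⁴) N.
|F| = 1.08×10⁻¹³ N.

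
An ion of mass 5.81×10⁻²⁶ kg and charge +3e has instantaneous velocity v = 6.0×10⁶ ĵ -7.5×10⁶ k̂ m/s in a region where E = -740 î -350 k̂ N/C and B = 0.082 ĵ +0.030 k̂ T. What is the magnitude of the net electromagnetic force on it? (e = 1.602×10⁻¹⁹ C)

|F| ≈ 3.82×10⁻¹³ N

v×B = (7.95×10⁵, 0, 0) N/C.
E + v×B = (7.94×10⁵, 0, -350) N/C.
F = q(E + v×B) = (4.806×10⁻¹⁹ C)·(7.94×10⁵, 0, -350) = (3.82×10⁻¹³, 0, -1.68×10⁻¹⁶) N.
|F| = 3.82×10⁻¹³ N.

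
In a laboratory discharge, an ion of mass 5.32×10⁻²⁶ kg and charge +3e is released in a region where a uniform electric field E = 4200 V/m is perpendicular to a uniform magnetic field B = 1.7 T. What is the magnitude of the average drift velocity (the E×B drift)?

In crossed fields the guiding centre drifts at v_d = |E×B|/B² = E/B, independent of charge and mass.
v_d = 4200/1.7 = 2500 m/s.

v_d ≈ 2500 m/s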